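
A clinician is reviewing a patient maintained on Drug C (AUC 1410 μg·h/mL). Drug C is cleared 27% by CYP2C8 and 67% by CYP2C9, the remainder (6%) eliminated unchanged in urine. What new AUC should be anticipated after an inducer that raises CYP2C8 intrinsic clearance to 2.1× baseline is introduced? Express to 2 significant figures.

CYP2C8: 0.27 × 2.1 = 0.567
CYP2C9: 0.67 (unchanged)
Other: 0.06 (unchanged)
CL_new/CL_old = 0.567 + 0.67 + 0.06 = 1.297.
With dosing unchanged, AUC scales as 1/CL: 1410 / 1.297 = 1.1 × 10³ μg·h/mL.

1.1 × 10³ μg·h/mL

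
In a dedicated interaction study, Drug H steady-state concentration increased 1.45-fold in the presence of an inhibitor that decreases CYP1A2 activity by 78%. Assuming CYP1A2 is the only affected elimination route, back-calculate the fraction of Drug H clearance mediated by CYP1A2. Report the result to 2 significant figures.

0.40

Let x = fm,CYP1A2. Because steady-state concentration ∝ 1/CL, relative clearance fell to 1/1.45 = 0.6897.
Setting x·0.22 + (1 − x) = 0.6897 and solving: x = (0.6897 − 1)/(0.22 − 1) = 0.40.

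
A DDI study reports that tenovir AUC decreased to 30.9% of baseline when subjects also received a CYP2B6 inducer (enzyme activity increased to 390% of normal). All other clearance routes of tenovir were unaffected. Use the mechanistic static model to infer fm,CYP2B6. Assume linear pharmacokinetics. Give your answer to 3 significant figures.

0.771

CL'/CL = 1 / 0.309 = 3.236
3.9·fm + (1 − fm) = 3.236
fm = (3.236 − 1) / (3.9 − 1) = 0.771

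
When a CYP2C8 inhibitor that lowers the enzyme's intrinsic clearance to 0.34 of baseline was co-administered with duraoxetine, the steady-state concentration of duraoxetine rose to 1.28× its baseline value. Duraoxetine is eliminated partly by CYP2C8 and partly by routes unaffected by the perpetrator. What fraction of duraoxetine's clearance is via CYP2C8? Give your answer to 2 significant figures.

CL'/CL = 1 / 1.28 = 0.7812
0.34·fm + (1 − fm) = 0.7812
fm = (0.7812 − 1) / (0.34 − 1) = 0.33

0.33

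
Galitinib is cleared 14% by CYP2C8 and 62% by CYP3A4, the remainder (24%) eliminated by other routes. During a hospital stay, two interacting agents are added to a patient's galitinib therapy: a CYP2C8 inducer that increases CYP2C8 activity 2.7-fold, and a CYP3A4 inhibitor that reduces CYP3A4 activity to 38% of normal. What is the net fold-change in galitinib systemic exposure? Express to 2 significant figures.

1.2

CYP2C8: 0.14 × 2.7 = 0.378
CYP3A4: 0.62 × 0.38 = 0.2356
Other: 0.24 (unchanged)
Relative clearance = 0.378 + 0.2356 + 0.24 = 0.8536.
Net systemic exposure ratio = 1 / 0.8536 = 1.2.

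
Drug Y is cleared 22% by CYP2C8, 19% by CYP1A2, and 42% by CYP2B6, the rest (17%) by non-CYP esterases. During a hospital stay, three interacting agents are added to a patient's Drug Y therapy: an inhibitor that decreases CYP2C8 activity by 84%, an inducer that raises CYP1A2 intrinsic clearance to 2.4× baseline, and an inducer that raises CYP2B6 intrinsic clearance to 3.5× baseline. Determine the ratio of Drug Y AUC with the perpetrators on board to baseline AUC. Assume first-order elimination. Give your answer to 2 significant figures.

The CYP2C8 pathway (22% of clearance) falls to 0.16× activity: 0.22 × 0.16 = 0.0352.
The CYP1A2 pathway (19% of clearance) increases to 2.4× activity: 0.19 × 2.4 = 0.456.
The CYP2B6 pathway (42% of clearance) rises to 3.5× activity: 0.42 × 3.5 = 1.47.
The remaining 17% of clearance is unaffected.
Relative clearance = 0.0352 + 0.456 + 1.47 + 0.17 = 2.1312.
Because AUC varies inversely with clearance, the combined effect is 1 / 2.1312 = 0.47.

0.47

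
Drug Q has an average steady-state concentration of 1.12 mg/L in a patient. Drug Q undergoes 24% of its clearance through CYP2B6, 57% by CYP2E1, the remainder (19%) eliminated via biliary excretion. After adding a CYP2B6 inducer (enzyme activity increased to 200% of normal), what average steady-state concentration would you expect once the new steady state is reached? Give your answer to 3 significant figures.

0.903 mg/L

The CYP2B6 pathway (24% of clearance) increases to 2× activity: 0.24 × 2 = 0.48.
CYP2E1 (57%) and the residual 19% are unaffected.
Relative clearance = 0.48 + 0.57 + 0.19 = 1.24.
New average steady-state concentration = baseline ÷ relative clearance = 1.12 / 1.24 = 0.903 mg/L.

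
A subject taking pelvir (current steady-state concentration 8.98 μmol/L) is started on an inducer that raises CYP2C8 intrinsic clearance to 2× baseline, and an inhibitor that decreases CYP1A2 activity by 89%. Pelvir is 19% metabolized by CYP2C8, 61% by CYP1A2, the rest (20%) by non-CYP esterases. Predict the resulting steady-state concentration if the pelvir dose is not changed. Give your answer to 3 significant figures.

The CYP2C8 pathway (19% of clearance) rises to 2× activity: 0.19 × 2 = 0.38.
The CYP1A2 pathway (61% of clearance) falls to 0.11× activity: 0.61 × 0.11 = 0.0671.
Non-CYP routes (20%) are unchanged.
New clearance relative to baseline: 0.38 + 0.0671 + 0.2 = 0.6471.
Steady-state concentration ∝ 1/CL: new value = 8.98 / 0.6471 = 13.9 μmol/L.

13.9 μmol/L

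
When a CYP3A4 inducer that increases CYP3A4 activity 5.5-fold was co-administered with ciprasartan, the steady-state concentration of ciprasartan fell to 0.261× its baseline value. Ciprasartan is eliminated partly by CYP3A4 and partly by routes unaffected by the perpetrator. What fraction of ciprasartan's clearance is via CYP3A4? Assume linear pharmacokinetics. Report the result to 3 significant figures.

0.629

Let x = fm,CYP3A4. Because steady-state concentration ∝ 1/CL, relative clearance rose to 1/0.261 = 3.831.
Only the CYP3A4 route changed, so 3.831 = x·5.5 + (1 − x), giving x = 0.629.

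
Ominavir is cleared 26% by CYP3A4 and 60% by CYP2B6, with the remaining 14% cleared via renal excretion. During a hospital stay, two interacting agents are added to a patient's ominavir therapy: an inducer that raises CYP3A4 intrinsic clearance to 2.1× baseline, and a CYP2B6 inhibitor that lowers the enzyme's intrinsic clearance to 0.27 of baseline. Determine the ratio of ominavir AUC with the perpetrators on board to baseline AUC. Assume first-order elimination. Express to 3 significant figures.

The CYP3A4 pathway (26% of clearance) increases to 2.1× activity: 0.26 × 2.1 = 0.546.
The CYP2B6 pathway (60% of clearance) drops to 0.27× activity: 0.6 × 0.27 = 0.162.
Non-CYP routes (14%) are unchanged.
New clearance relative to baseline: 0.546 + 0.162 + 0.14 = 0.848.
AUC ∝ 1/CL: fold-change = 1 / 0.848 = 1.18.

1.18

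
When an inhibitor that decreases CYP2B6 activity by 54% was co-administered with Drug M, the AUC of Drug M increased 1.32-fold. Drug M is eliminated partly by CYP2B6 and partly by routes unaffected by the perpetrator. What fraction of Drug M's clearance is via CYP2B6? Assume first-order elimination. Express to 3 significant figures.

Write x for the fraction cleared via CYP2B6. The observed AUC change means clearance fell to 1/1.32 = 0.7576 of baseline.
Only the CYP2B6 route changed, so 0.7576 = x·0.46 + (1 − x), giving x = 0.449.

0.449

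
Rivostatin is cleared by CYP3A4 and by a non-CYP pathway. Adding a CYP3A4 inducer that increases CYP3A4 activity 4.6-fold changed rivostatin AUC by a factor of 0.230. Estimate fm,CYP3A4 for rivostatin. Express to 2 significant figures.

CL'/CL = 1 / 0.230 = 4.348
4.6·fm + (1 − fm) = 4.348
fm = (4.348 − 1) / (4.6 − 1) = 0.93

0.93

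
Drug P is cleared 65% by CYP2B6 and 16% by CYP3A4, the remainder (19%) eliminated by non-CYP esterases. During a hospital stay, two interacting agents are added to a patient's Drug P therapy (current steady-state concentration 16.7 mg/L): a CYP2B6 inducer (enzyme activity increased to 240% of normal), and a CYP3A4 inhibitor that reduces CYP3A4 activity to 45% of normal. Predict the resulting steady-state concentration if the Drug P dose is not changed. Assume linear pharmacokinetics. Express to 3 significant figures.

9.17 mg/L

CYP2B6: 0.65 × 2.4 = 1.56
CYP3A4: 0.16 × 0.45 = 0.072
Other: 0.19 (unchanged)
CL_new/CL_old = 1.56 + 0.072 + 0.19 = 1.822.
New steady-state concentration = 16.7 / 1.822 = 9.17 mg/L (concentration scales inversely with clearance).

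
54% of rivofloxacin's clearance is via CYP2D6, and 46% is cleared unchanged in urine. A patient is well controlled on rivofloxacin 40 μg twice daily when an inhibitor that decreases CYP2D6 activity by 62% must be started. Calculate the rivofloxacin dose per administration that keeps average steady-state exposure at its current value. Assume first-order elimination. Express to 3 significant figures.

The CYP2D6 pathway (54% of clearance) drops to 0.38× activity: 0.54 × 0.38 = 0.2052.
The remaining 46% of clearance is unaffected.
CL_new/CL_old = 0.2052 + 0.46 = 0.6652.
To maintain the same steady-state level, dose must scale with clearance: new dose = 40 × 0.6652 = 26.6 μg.

26.6 μg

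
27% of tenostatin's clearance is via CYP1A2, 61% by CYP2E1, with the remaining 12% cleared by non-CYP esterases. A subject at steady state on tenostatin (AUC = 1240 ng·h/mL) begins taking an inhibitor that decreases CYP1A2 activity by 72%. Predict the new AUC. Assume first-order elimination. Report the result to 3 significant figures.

1.54 × 10³ ng·h/mL

The CYP1A2 pathway (27% of clearance) is reduced to 0.28× activity: 0.27 × 0.28 = 0.0756.
CYP2E1 (61%) and the residual 12% are unaffected.
CL_new/CL_old = 0.0756 + 0.61 + 0.12 = 0.8056.
New AUC = baseline ÷ relative clearance = 1240 / 0.8056 = 1.54 × 10³ ng·h/mL.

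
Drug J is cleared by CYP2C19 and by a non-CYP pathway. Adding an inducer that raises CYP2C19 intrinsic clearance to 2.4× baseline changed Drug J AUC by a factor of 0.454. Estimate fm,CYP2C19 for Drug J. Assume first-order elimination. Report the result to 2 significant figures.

Let fm be the CYP2C19 fraction. New clearance relative to baseline = fm × 2.4 + (1 − fm).
AUC ratio = 1 / (new CL fraction), so new CL fraction = 1 / 0.454 = 2.203.
fm × 2.4 + 1 − fm = 2.203  ⇒  fm × (2.4 − 1) = 1.203  ⇒  fm = 0.86.

0.86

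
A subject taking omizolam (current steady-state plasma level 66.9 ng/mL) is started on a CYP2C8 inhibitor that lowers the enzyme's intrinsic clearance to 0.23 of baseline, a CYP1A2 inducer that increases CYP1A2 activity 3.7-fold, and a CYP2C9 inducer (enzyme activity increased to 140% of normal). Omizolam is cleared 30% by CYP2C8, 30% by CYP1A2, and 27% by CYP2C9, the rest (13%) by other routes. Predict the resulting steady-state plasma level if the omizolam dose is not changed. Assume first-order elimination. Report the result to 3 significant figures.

The CYP2C8 pathway (30% of clearance) is reduced to 0.23× activity: 0.3 × 0.23 = 0.069.
The CYP1A2 pathway (30% of clearance) rises to 3.7× activity: 0.3 × 3.7 = 1.11.
The CYP2C9 pathway (27% of clearance) increases to 1.4× activity: 0.27 × 1.4 = 0.378.
The remaining 13% of clearance is unaffected.
New clearance relative to baseline: 0.069 + 1.11 + 0.378 + 0.13 = 1.687.
Steady-state plasma level ∝ 1/CL: new value = 66.9 / 1.687 = 39.7 ng/mL.

39.7 ng/mL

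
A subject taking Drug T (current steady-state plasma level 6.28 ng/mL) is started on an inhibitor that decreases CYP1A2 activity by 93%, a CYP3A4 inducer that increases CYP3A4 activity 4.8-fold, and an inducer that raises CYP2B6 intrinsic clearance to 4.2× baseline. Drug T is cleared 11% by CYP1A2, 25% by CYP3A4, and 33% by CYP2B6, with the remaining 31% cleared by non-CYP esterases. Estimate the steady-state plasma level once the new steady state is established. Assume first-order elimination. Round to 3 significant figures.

2.16 ng/mL

The CYP1A2 pathway (11% of clearance) falls to 0.07× activity: 0.11 × 0.07 = 0.0077.
The CYP3A4 pathway (25% of clearance) rises to 4.8× activity: 0.25 × 4.8 = 1.2.
The CYP2B6 pathway (33% of clearance) is boosted to 4.2× activity: 0.33 × 4.2 = 1.386.
The remaining 31% of clearance is unaffected.
Relative clearance = 0.0077 + 1.2 + 1.386 + 0.31 = 2.9037.
Steady-state plasma level ∝ 1/CL: new value = 6.28 / 2.9037 = 2.16 ng/mL.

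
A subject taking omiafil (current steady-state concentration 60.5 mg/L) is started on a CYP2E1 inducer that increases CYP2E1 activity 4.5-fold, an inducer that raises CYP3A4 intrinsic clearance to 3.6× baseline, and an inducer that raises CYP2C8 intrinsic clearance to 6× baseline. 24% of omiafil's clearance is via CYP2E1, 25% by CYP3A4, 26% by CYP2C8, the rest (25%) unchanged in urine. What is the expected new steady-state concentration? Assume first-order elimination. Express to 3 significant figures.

16.0 mg/L

CYP2E1: 0.24 × 4.5 = 1.08
CYP3A4: 0.25 × 3.6 = 0.9
CYP2C8: 0.26 × 6 = 1.56
Other: 0.25 (unchanged)
CL_new/CL_old = 1.08 + 0.9 + 1.56 + 0.25 = 3.79.
Dividing the baseline by the relative clearance: 60.5 / 3.79 = 16.0 mg/L.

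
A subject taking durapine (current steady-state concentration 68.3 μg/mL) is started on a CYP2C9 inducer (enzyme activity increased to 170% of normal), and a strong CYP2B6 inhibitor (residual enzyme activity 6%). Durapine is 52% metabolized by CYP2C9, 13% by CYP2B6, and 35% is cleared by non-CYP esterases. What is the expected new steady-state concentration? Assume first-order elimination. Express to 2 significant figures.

The CYP2C9 pathway (52% of clearance) rises to 1.7× activity: 0.52 × 1.7 = 0.884.
The CYP2B6 pathway (13% of clearance) drops to 0.06× activity: 0.13 × 0.06 = 0.0078.
The remaining 35% of clearance is unaffected.
New clearance relative to baseline: 0.884 + 0.0078 + 0.35 = 1.2418.
New steady-state concentration = 68.3 / 1.2418 = 55 μg/mL (concentration scales inversely with clearance).

55 μg/mL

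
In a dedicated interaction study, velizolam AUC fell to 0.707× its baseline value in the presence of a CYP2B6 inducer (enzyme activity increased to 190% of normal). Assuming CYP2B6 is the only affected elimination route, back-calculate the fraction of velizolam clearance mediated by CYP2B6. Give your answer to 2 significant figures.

0.46

Call the CYP2B6 fraction fm. After the interaction, CL_new/CL_old = fm × 1.9 + (1 − fm).
AUC ratio = 1 / (new CL fraction), so new CL fraction = 1 / 0.707 = 1.414.
fm × 1.9 + 1 − fm = 1.414  ⇒  fm × (1.9 − 1) = 0.4144  ⇒  fm = 0.46.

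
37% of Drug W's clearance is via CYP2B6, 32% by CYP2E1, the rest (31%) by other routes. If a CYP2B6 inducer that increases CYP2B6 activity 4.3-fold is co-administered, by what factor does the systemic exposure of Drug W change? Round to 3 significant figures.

The CYP2B6 pathway (37% of clearance) increases to 4.3× activity: 0.37 × 4.3 = 1.591.
CYP2E1 (32%) and the residual 31% are unaffected.
New clearance relative to baseline: 1.591 + 0.32 + 0.31 = 2.221.
Systemic exposure is inversely proportional to clearance, so the fold-change is 1 / 2.221 = 0.450.

0.450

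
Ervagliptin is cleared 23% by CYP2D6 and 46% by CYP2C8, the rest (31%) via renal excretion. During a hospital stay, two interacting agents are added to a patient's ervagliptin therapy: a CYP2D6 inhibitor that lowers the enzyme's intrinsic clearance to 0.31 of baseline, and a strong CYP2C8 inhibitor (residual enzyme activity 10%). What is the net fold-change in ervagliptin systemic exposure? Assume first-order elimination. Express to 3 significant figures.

2.34

CYP2D6: 0.23 × 0.31 = 0.0713
CYP2C8: 0.46 × 0.1 = 0.046
Other: 0.31 (unchanged)
CL_new/CL_old = 0.0713 + 0.046 + 0.31 = 0.4273.
Because systemic exposure varies inversely with clearance, the combined effect is 1 / 0.4273 = 2.34.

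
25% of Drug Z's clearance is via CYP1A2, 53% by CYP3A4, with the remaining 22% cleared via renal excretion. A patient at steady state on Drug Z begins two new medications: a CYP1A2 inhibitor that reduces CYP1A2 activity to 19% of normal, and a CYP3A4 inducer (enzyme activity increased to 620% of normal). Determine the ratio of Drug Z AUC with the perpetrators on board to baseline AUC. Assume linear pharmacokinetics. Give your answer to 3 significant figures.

The CYP1A2 pathway (25% of clearance) is reduced to 0.19× activity: 0.25 × 0.19 = 0.0475.
The CYP3A4 pathway (53% of clearance) rises to 6.2× activity: 0.53 × 6.2 = 3.286.
Non-CYP routes (22%) are unchanged.
New clearance relative to baseline: 0.0475 + 3.286 + 0.22 = 3.5535.
Because AUC varies inversely with clearance, the combined effect is 1 / 3.5535 = 0.281.

0.281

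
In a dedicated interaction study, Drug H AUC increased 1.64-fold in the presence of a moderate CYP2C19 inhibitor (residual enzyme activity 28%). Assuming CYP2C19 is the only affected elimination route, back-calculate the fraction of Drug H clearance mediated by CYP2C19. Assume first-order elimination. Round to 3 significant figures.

CL'/CL = 1 / 1.64 = 0.6098
0.28·fm + (1 − fm) = 0.6098
fm = (0.6098 − 1) / (0.28 − 1) = 0.542

0.542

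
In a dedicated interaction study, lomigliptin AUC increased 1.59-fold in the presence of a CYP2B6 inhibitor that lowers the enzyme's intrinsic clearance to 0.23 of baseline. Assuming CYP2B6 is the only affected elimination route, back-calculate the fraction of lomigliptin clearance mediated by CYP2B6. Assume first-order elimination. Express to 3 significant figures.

Call the CYP2B6 fraction fm. After the interaction, CL_new/CL_old = fm × 0.23 + (1 − fm).
AUC ratio = 1 / (new CL fraction), so new CL fraction = 1 / 1.59 = 0.6289.
fm × 0.23 + 1 − fm = 0.6289  ⇒  fm × (0.23 − 1) = −0.3711  ⇒  fm = 0.482.

0.482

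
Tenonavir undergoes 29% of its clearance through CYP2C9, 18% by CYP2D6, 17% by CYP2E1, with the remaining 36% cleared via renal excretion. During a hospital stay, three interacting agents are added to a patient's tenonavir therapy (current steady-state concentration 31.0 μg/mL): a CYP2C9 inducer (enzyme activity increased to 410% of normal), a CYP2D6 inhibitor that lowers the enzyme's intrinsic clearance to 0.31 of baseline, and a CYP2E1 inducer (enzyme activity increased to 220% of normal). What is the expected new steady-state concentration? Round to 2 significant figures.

16 μg/mL

The CYP2C9 pathway (29% of clearance) is boosted to 4.1× activity: 0.29 × 4.1 = 1.189.
The CYP2D6 pathway (18% of clearance) drops to 0.31× activity: 0.18 × 0.31 = 0.0558.
The CYP2E1 pathway (17% of clearance) is boosted to 2.2× activity: 0.17 × 2.2 = 0.374.
Non-CYP routes (36%) are unchanged.
New clearance relative to baseline: 1.189 + 0.0558 + 0.374 + 0.36 = 1.9788.
Dividing the baseline by the relative clearance: 31.0 / 1.9788 = 16 μg/mL.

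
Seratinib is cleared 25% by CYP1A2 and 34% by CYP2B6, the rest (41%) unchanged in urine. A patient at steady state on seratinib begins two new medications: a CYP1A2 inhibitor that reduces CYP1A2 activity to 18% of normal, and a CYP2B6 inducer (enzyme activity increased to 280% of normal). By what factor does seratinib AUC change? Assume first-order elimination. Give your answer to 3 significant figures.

The CYP1A2 pathway (25% of clearance) falls to 0.18× activity: 0.25 × 0.18 = 0.045.
The CYP2B6 pathway (34% of clearance) rises to 2.8× activity: 0.34 × 2.8 = 0.952.
The remaining 41% of clearance is unaffected.
Relative clearance = 0.045 + 0.952 + 0.41 = 1.407.
Net AUC ratio = 1 / 1.407 = 0.711.

0.711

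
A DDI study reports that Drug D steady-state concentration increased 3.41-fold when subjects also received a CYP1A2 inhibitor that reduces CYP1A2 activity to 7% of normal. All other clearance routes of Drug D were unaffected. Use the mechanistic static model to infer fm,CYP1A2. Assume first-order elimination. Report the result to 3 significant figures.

0.760

Call the CYP1A2 fraction fm. After the interaction, CL_new/CL_old = fm × 0.07 + (1 − fm).
Steady-state concentration ratio = 1 / (new CL fraction), so new CL fraction = 1 / 3.41 = 0.2933.
fm × 0.07 + 1 − fm = 0.2933  ⇒  fm × (0.07 − 1) = −0.7067  ⇒  fm = 0.760.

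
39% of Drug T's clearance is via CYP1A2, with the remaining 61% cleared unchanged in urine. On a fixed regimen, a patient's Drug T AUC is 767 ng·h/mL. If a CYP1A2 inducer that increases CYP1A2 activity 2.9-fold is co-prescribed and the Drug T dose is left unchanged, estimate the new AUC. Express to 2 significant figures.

The CYP1A2 pathway (39% of clearance) increases to 2.9× activity: 0.39 × 2.9 = 1.131.
Non-CYP routes (61%) are unchanged.
Relative clearance = 1.131 + 0.61 = 1.741.
With dosing unchanged, AUC scales as 1/CL: 767 / 1.741 = 4.4 × 10² ng·h/mL.

4.4 × 10² ng·h/mL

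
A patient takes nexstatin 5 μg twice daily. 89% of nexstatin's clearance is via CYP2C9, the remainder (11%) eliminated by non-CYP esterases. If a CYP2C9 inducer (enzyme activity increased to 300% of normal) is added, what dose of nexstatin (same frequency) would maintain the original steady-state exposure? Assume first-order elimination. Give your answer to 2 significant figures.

The CYP2C9 pathway (89% of clearance) increases to 3× activity: 0.89 × 3 = 2.67.
The remaining 11% of clearance is unaffected.
New clearance relative to baseline: 2.67 + 0.11 = 2.78.
Exposure is unchanged when dose changes in proportion to clearance. New dose = 5 μg × 2.78 = 14 μg.

14 μg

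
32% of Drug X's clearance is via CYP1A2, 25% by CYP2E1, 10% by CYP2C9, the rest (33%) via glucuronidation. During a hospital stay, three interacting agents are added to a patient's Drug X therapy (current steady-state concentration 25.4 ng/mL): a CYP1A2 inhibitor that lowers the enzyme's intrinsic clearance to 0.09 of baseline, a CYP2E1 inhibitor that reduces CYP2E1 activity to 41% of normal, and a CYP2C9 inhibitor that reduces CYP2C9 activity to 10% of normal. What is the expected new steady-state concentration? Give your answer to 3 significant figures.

The CYP1A2 pathway (32% of clearance) drops to 0.09× activity: 0.32 × 0.09 = 0.0288.
The CYP2E1 pathway (25% of clearance) falls to 0.41× activity: 0.25 × 0.41 = 0.1025.
The CYP2C9 pathway (10% of clearance) drops to 0.1× activity: 0.1 × 0.1 = 0.01.
Non-CYP routes (33%) are unchanged.
Relative clearance = 0.0288 + 0.1025 + 0.01 + 0.33 = 0.4713.
Dividing the baseline by the relative clearance: 25.4 / 0.4713 = 53.9 ng/mL.

53.9 ng/mL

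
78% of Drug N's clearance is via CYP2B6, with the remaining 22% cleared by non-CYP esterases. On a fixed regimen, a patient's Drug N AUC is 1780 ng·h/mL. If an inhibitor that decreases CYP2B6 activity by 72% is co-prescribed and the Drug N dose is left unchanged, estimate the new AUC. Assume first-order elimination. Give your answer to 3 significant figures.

4.06 × 10³ ng·h/mL

The CYP2B6 pathway (78% of clearance) falls to 0.28× activity: 0.78 × 0.28 = 0.2184.
Non-CYP routes (22%) are unchanged.
CL_new/CL_old = 0.2184 + 0.22 = 0.4384.
With dosing unchanged, AUC scales as 1/CL: 1780 / 0.4384 = 4.06 × 10³ ng·h/mL.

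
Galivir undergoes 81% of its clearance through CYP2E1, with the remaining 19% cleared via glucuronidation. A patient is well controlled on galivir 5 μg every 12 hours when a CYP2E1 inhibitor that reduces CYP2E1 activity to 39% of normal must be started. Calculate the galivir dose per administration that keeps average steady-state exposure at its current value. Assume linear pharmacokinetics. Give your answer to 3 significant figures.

2.53 μg

The CYP2E1 pathway (81% of clearance) is reduced to 0.39× activity: 0.81 × 0.39 = 0.3159.
The remaining 19% of clearance is unaffected.
Relative clearance = 0.3159 + 0.19 = 0.5059.
To maintain the same steady-state level, dose must scale with clearance: new dose = 5 × 0.5059 = 2.53 μg.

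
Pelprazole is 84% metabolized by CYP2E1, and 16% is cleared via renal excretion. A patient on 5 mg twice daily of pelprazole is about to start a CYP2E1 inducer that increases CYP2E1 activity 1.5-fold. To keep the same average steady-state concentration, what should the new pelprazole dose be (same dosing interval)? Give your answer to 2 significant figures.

7.1 mg

CYP2E1: 0.84 × 1.5 = 1.26
Other: 0.16 (unchanged)
CL_new/CL_old = 1.26 + 0.16 = 1.42.
Css,avg = (dose rate)/CL, so holding Css fixed requires dose ∝ CL: 5 × 1.42 = 7.1 mg.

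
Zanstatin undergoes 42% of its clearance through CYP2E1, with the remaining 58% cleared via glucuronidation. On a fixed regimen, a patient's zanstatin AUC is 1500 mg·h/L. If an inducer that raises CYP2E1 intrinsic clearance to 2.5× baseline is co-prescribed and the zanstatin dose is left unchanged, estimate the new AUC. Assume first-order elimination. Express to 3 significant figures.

920 mg·h/L

The CYP2E1 pathway (42% of clearance) increases to 2.5× activity: 0.42 × 2.5 = 1.05.
Non-CYP routes (58%) are unchanged.
CL_new/CL_old = 1.05 + 0.58 = 1.63.
New AUC = baseline ÷ relative clearance = 1500 / 1.63 = 920 mg·h/L.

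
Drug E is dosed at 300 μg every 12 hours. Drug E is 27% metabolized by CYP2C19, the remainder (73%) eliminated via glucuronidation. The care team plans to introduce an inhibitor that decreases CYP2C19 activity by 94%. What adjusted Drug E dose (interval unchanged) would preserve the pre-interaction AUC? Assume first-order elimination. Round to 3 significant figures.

CYP2C19: 0.27 × 0.06 = 0.0162
Other: 0.73 (unchanged)
CL_new/CL_old = 0.0162 + 0.73 = 0.7462.
Css,avg = (dose rate)/CL, so holding Css fixed requires dose ∝ CL: 300 × 0.7462 = 224 μg.

224 μg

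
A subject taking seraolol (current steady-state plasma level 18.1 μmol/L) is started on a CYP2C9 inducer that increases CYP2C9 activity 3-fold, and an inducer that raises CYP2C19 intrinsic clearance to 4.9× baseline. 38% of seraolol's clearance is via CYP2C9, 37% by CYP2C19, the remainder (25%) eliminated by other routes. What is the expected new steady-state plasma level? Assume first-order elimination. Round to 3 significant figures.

CYP2C9: 0.38 × 3 = 1.14
CYP2C19: 0.37 × 4.9 = 1.813
Other: 0.25 (unchanged)
Relative clearance = 1.14 + 1.813 + 0.25 = 3.203.
Dividing the baseline by the relative clearance: 18.1 / 3.203 = 5.65 μmol/L.

5.65 μmol/L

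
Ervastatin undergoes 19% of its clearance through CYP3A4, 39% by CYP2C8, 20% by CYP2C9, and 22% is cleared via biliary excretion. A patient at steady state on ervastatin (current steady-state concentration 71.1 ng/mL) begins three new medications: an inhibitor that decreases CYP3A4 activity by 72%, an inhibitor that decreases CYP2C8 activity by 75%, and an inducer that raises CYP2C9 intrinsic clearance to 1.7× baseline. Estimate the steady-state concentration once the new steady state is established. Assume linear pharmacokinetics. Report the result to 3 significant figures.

The CYP3A4 pathway (19% of clearance) falls to 0.28× activity: 0.19 × 0.28 = 0.0532.
The CYP2C8 pathway (39% of clearance) is reduced to 0.25× activity: 0.39 × 0.25 = 0.0975.
The CYP2C9 pathway (20% of clearance) rises to 1.7× activity: 0.2 × 1.7 = 0.34.
Non-CYP routes (22%) are unchanged.
Relative clearance = 0.0532 + 0.0975 + 0.34 + 0.22 = 0.7107.
Dividing the baseline by the relative clearance: 71.1 / 0.7107 = 100 ng/mL.

100 ng/mL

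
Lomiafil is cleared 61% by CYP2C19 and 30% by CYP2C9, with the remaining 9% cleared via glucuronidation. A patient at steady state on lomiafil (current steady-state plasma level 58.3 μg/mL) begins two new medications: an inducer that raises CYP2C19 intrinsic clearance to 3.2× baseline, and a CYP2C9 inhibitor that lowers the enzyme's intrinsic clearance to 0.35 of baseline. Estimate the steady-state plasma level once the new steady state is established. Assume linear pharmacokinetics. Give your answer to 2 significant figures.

CYP2C19: 0.61 × 3.2 = 1.952
CYP2C9: 0.3 × 0.35 = 0.105
Other: 0.09 (unchanged)
New clearance relative to baseline: 1.952 + 0.105 + 0.09 = 2.147.
Steady-state plasma level ∝ 1/CL: new value = 58.3 / 2.147 = 27 μg/mL.

27 μg/mL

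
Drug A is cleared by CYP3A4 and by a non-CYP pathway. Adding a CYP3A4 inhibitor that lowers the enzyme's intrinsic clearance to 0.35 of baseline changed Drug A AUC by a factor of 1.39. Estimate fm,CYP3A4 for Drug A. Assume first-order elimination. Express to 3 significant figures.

Call the CYP3A4 fraction fm. After the interaction, CL_new/CL_old = fm × 0.35 + (1 − fm).
AUC ratio = 1 / (new CL fraction), so new CL fraction = 1 / 1.39 = 0.7194.
fm × 0.35 + 1 − fm = 0.7194  ⇒  fm × (0.35 − 1) = −0.2806  ⇒  fm = 0.432.

0.432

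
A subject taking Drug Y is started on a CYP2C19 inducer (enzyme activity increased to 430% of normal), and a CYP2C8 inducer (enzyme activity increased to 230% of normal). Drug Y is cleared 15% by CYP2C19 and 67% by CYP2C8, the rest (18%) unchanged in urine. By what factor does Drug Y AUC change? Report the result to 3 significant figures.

0.423

The CYP2C19 pathway (15% of clearance) increases to 4.3× activity: 0.15 × 4.3 = 0.645.
The CYP2C8 pathway (67% of clearance) rises to 2.3× activity: 0.67 × 2.3 = 1.541.
Non-CYP routes (18%) are unchanged.
CL_new/CL_old = 0.645 + 1.541 + 0.18 = 2.366.
Net AUC ratio = 1 / 2.366 = 0.423.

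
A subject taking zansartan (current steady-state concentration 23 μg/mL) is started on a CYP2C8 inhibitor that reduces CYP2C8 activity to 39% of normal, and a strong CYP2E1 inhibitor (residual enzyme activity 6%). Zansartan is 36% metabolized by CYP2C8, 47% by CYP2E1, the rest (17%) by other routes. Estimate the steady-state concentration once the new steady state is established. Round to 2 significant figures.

The CYP2C8 pathway (36% of clearance) is reduced to 0.39× activity: 0.36 × 0.39 = 0.1404.
The CYP2E1 pathway (47% of clearance) drops to 0.06× activity: 0.47 × 0.06 = 0.0282.
Non-CYP routes (17%) are unchanged.
Relative clearance = 0.1404 + 0.0282 + 0.17 = 0.3386.
Dividing the baseline by the relative clearance: 23 / 0.3386 = 68 μg/mL.

68 μg/mL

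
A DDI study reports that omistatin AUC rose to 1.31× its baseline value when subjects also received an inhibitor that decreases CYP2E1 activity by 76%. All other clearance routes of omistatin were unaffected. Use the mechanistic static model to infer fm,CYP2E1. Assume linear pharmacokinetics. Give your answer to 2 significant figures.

0.31

CL'/CL = 1 / 1.31 = 0.7634
0.24·fm + (1 − fm) = 0.7634
fm = (0.7634 − 1) / (0.24 − 1) = 0.31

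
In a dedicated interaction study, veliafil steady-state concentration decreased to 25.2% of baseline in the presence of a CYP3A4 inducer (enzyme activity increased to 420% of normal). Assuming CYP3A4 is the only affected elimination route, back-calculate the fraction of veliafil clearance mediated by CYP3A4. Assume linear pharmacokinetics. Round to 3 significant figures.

0.928

CL'/CL = 1 / 0.252 = 3.968
4.2·fm + (1 − fm) = 3.968
fm = (3.968 − 1) / (4.2 − 1) = 0.928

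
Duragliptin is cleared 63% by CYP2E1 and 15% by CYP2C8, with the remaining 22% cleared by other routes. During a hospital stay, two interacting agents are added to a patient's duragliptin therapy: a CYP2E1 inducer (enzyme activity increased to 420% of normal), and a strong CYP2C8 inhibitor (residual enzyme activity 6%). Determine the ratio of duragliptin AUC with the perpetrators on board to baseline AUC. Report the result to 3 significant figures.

0.348

The CYP2E1 pathway (63% of clearance) is boosted to 4.2× activity: 0.63 × 4.2 = 2.646.
The CYP2C8 pathway (15% of clearance) drops to 0.06× activity: 0.15 × 0.06 = 0.009.
Non-CYP routes (22%) are unchanged.
CL_new/CL_old = 2.646 + 0.009 + 0.22 = 2.875.
Net AUC ratio = 1 / 2.875 = 0.348.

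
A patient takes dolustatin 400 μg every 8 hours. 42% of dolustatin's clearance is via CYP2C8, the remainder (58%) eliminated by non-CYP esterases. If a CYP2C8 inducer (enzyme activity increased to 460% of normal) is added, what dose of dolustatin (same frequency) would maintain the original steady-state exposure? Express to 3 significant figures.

1.00 × 10³ μg

The CYP2C8 pathway (42% of clearance) rises to 4.6× activity: 0.42 × 4.6 = 1.932.
The remaining 58% of clearance is unaffected.
CL_new/CL_old = 1.932 + 0.58 = 2.512.
Exposure is unchanged when dose changes in proportion to clearance. New dose = 400 μg × 2.512 = 1.00 × 10³ μg.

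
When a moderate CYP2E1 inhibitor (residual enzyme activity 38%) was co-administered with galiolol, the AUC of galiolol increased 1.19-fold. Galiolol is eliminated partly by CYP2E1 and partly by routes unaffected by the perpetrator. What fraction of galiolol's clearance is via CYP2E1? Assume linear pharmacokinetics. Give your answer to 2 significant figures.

0.26

Let x = fm,CYP2E1. Because AUC ∝ 1/CL, relative clearance fell to 1/1.19 = 0.8403.
Only the CYP2E1 route changed, so 0.8403 = x·0.38 + (1 − x), giving x = 0.26.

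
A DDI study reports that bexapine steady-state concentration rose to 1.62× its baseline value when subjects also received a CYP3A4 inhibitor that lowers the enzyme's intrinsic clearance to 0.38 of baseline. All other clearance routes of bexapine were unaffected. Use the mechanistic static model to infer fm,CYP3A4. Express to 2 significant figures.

Let fm be the CYP3A4 fraction. New clearance relative to baseline = fm × 0.38 + (1 − fm).
Steady-state concentration ratio = 1 / (new CL fraction), so new CL fraction = 1 / 1.62 = 0.6173.
fm × 0.38 + 1 − fm = 0.6173  ⇒  fm × (0.38 − 1) = −0.3827  ⇒  fm = 0.62.

0.62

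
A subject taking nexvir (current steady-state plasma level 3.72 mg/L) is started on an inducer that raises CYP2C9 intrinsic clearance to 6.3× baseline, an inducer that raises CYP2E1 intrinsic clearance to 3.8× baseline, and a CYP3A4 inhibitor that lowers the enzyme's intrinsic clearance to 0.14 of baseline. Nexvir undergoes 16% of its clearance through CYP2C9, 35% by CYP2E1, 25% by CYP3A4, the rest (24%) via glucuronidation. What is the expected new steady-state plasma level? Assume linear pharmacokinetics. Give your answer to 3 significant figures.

1.42 mg/L

CYP2C9: 0.16 × 6.3 = 1.008
CYP2E1: 0.35 × 3.8 = 1.33
CYP3A4: 0.25 × 0.14 = 0.035
Other: 0.24 (unchanged)
New clearance relative to baseline: 1.008 + 1.33 + 0.035 + 0.24 = 2.613.
New steady-state plasma level = 3.72 / 2.613 = 1.42 mg/L (concentration scales inversely with clearance).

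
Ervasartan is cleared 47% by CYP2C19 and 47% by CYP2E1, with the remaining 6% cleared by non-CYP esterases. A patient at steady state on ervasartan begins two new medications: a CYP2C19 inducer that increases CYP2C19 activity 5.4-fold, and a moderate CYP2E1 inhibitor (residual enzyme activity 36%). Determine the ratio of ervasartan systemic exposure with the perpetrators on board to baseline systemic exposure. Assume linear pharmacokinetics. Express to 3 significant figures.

CYP2C19: 0.47 × 5.4 = 2.538
CYP2E1: 0.47 × 0.36 = 0.1692
Other: 0.06 (unchanged)
Relative clearance = 2.538 + 0.1692 + 0.06 = 2.7672.
Systemic exposure ∝ 1/CL: fold-change = 1 / 2.7672 = 0.361.

0.361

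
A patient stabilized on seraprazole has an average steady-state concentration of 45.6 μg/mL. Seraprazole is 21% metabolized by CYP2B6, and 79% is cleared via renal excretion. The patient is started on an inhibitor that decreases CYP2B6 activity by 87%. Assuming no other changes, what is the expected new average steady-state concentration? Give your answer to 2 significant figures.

CYP2B6: 0.21 × 0.13 = 0.0273
Other: 0.79 (unchanged)
Relative clearance = 0.0273 + 0.79 = 0.8173.
With dosing unchanged, average steady-state concentration scales as 1/CL: 45.6 / 0.8173 = 56 μg/mL.

56 μg/mL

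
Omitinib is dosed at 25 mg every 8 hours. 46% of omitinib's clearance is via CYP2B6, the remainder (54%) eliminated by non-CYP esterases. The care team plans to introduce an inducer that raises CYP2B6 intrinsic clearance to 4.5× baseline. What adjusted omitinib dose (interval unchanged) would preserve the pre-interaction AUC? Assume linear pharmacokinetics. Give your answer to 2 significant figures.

65 mg

The CYP2B6 pathway (46% of clearance) rises to 4.5× activity: 0.46 × 4.5 = 2.07.
Non-CYP routes (54%) are unchanged.
CL_new/CL_old = 2.07 + 0.54 = 2.61.
To maintain the same steady-state level, dose must scale with clearance: new dose = 25 × 2.61 = 65 mg.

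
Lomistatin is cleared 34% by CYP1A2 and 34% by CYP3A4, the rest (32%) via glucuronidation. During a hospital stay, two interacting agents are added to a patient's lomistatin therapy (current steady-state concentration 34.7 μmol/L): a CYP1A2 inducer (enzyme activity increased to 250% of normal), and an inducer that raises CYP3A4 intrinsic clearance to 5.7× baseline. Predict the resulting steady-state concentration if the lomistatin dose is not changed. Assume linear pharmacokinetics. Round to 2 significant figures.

11 μmol/L

The CYP1A2 pathway (34% of clearance) increases to 2.5× activity: 0.34 × 2.5 = 0.85.
The CYP3A4 pathway (34% of clearance) rises to 5.7× activity: 0.34 × 5.7 = 1.938.
The remaining 32% of clearance is unaffected.
CL_new/CL_old = 0.85 + 1.938 + 0.32 = 3.108.
Dividing the baseline by the relative clearance: 34.7 / 3.108 = 11 μmol/L.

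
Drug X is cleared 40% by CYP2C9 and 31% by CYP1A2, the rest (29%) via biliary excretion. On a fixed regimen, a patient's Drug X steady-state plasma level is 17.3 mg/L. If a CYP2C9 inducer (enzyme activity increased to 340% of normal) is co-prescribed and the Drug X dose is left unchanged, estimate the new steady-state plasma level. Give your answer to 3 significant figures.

The CYP2C9 pathway (40% of clearance) is boosted to 3.4× activity: 0.4 × 3.4 = 1.36.
CYP1A2 (31%) and the residual 29% are unaffected.
CL_new/CL_old = 1.36 + 0.31 + 0.29 = 1.96.
With dosing unchanged, steady-state plasma level scales as 1/CL: 17.3 / 1.96 = 8.83 mg/L.

8.83 mg/L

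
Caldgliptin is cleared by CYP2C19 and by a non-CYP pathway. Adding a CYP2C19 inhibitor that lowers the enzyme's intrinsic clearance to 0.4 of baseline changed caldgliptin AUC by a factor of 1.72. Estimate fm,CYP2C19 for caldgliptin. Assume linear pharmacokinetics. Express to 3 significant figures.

0.698

Call the CYP2C19 fraction fm. After the interaction, CL_new/CL_old = fm × 0.4 + (1 − fm).
AUC ratio = 1 / (new CL fraction), so new CL fraction = 1 / 1.72 = 0.5814.
fm × 0.4 + 1 − fm = 0.5814  ⇒  fm × (0.4 − 1) = −0.4186  ⇒  fm = 0.698.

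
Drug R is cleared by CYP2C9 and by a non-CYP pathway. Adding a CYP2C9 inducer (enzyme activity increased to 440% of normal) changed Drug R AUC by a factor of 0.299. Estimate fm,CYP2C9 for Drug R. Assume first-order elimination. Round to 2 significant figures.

Let x = fm,CYP2C9. Because AUC ∝ 1/CL, relative clearance rose to 1/0.299 = 3.344.
Only the CYP2C9 route changed, so 3.344 = x·4.4 + (1 − x), giving x = 0.69.

0.69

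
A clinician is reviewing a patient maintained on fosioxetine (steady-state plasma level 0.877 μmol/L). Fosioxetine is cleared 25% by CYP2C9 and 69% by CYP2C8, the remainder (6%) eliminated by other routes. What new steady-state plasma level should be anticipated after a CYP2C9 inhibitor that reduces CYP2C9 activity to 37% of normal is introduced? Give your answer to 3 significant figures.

1.04 μmol/L

CYP2C9: 0.25 × 0.37 = 0.0925
CYP2C8: 0.69 (unchanged)
Other: 0.06 (unchanged)
New clearance relative to baseline: 0.0925 + 0.69 + 0.06 = 0.8425.
New steady-state plasma level = baseline ÷ relative clearance = 0.877 / 0.8425 = 1.04 μmol/L.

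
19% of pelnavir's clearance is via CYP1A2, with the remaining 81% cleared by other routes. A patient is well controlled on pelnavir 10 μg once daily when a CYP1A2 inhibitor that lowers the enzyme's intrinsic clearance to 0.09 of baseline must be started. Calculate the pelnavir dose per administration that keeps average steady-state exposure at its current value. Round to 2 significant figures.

8.3 μg

The CYP1A2 pathway (19% of clearance) falls to 0.09× activity: 0.19 × 0.09 = 0.0171.
Non-CYP routes (81%) are unchanged.
New clearance relative to baseline: 0.0171 + 0.81 = 0.8271.
Exposure is unchanged when dose changes in proportion to clearance. New dose = 10 μg × 0.8271 = 8.3 μg.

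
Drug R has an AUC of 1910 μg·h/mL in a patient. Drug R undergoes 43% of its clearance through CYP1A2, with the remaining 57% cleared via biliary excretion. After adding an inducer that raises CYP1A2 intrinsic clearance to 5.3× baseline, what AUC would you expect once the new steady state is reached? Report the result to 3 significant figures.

670 μg·h/mL

The CYP1A2 pathway (43% of clearance) is boosted to 5.3× activity: 0.43 × 5.3 = 2.279.
The remaining 57% of clearance is unaffected.
Relative clearance = 2.279 + 0.57 = 2.849.
New AUC = baseline ÷ relative clearance = 1910 / 2.849 = 670 μg·h/mL.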